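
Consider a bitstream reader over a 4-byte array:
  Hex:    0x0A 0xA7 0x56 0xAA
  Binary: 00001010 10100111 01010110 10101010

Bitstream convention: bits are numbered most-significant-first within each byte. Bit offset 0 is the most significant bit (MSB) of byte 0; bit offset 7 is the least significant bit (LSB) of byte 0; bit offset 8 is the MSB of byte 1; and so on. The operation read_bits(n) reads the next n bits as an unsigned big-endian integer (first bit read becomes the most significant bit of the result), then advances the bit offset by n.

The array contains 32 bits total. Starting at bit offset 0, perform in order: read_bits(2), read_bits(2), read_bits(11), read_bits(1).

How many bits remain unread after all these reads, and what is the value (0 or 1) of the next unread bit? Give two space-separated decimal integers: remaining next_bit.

Answer: 16 0

Derivation:
Read 1: bits[0:2] width=2 -> value=0 (bin 00); offset now 2 = byte 0 bit 2; 30 bits remain
Read 2: bits[2:4] width=2 -> value=0 (bin 00); offset now 4 = byte 0 bit 4; 28 bits remain
Read 3: bits[4:15] width=11 -> value=1363 (bin 10101010011); offset now 15 = byte 1 bit 7; 17 bits remain
Read 4: bits[15:16] width=1 -> value=1 (bin 1); offset now 16 = byte 2 bit 0; 16 bits remain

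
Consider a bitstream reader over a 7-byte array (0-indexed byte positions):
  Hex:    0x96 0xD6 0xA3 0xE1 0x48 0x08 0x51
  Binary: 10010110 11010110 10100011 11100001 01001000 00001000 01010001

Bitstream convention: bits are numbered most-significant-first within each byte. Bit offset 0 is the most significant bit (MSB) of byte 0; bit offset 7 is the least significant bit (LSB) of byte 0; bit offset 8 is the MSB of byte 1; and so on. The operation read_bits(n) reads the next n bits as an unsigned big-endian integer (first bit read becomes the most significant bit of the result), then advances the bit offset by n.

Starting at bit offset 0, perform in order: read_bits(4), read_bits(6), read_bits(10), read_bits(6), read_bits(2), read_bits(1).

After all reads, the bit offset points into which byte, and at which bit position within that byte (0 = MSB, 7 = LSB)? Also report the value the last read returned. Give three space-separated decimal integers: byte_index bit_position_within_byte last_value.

Answer: 3 5 0

Derivation:
Read 1: bits[0:4] width=4 -> value=9 (bin 1001); offset now 4 = byte 0 bit 4; 52 bits remain
Read 2: bits[4:10] width=6 -> value=27 (bin 011011); offset now 10 = byte 1 bit 2; 46 bits remain
Read 3: bits[10:20] width=10 -> value=362 (bin 0101101010); offset now 20 = byte 2 bit 4; 36 bits remain
Read 4: bits[20:26] width=6 -> value=15 (bin 001111); offset now 26 = byte 3 bit 2; 30 bits remain
Read 5: bits[26:28] width=2 -> value=2 (bin 10); offset now 28 = byte 3 bit 4; 28 bits remain
Read 6: bits[28:29] width=1 -> value=0 (bin 0); offset now 29 = byte 3 bit 5; 27 bits remain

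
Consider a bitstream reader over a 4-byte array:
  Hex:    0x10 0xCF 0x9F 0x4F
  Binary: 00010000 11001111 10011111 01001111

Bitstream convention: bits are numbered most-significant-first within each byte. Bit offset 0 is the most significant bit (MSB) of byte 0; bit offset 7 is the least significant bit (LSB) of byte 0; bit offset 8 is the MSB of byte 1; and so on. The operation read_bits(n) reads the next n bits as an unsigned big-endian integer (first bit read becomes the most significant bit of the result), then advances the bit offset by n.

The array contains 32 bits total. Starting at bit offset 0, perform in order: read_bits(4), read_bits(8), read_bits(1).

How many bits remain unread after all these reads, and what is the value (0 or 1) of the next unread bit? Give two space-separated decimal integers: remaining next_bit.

Answer: 19 1

Derivation:
Read 1: bits[0:4] width=4 -> value=1 (bin 0001); offset now 4 = byte 0 bit 4; 28 bits remain
Read 2: bits[4:12] width=8 -> value=12 (bin 00001100); offset now 12 = byte 1 bit 4; 20 bits remain
Read 3: bits[12:13] width=1 -> value=1 (bin 1); offset now 13 = byte 1 bit 5; 19 bits remain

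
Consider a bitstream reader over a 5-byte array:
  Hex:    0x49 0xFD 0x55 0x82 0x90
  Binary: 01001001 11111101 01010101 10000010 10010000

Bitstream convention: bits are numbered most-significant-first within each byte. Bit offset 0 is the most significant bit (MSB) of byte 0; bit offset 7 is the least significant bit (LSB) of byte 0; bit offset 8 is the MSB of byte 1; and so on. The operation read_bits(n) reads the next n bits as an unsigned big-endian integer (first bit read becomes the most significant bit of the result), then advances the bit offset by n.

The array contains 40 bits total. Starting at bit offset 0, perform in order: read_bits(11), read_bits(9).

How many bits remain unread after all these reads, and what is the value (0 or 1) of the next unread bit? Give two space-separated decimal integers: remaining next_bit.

Read 1: bits[0:11] width=11 -> value=591 (bin 01001001111); offset now 11 = byte 1 bit 3; 29 bits remain
Read 2: bits[11:20] width=9 -> value=469 (bin 111010101); offset now 20 = byte 2 bit 4; 20 bits remain

Answer: 20 0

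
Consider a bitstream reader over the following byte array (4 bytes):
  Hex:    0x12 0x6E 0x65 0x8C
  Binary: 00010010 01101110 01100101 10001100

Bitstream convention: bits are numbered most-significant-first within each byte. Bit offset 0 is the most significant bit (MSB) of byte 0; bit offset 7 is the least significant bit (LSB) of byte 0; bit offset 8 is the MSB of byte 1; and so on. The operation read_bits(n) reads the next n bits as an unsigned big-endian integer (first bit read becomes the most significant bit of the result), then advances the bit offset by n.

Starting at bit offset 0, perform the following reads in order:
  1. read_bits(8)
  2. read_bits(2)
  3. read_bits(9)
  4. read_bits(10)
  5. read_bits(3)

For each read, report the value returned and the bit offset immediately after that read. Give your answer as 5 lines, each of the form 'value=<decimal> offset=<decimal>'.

Read 1: bits[0:8] width=8 -> value=18 (bin 00010010); offset now 8 = byte 1 bit 0; 24 bits remain
Read 2: bits[8:10] width=2 -> value=1 (bin 01); offset now 10 = byte 1 bit 2; 22 bits remain
Read 3: bits[10:19] width=9 -> value=371 (bin 101110011); offset now 19 = byte 2 bit 3; 13 bits remain
Read 4: bits[19:29] width=10 -> value=177 (bin 0010110001); offset now 29 = byte 3 bit 5; 3 bits remain
Read 5: bits[29:32] width=3 -> value=4 (bin 100); offset now 32 = byte 4 bit 0; 0 bits remain

Answer: value=18 offset=8
value=1 offset=10
value=371 offset=19
value=177 offset=29
value=4 offset=32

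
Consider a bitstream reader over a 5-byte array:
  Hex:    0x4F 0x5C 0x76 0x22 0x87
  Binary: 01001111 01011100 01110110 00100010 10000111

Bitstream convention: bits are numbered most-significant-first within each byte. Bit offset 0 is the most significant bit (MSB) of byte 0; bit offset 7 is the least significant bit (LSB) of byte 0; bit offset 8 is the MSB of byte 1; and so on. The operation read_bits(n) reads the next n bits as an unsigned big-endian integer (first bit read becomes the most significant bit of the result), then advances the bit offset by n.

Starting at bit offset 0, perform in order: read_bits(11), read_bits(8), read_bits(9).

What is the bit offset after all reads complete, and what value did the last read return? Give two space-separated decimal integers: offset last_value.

Read 1: bits[0:11] width=11 -> value=634 (bin 01001111010); offset now 11 = byte 1 bit 3; 29 bits remain
Read 2: bits[11:19] width=8 -> value=227 (bin 11100011); offset now 19 = byte 2 bit 3; 21 bits remain
Read 3: bits[19:28] width=9 -> value=354 (bin 101100010); offset now 28 = byte 3 bit 4; 12 bits remain

Answer: 28 354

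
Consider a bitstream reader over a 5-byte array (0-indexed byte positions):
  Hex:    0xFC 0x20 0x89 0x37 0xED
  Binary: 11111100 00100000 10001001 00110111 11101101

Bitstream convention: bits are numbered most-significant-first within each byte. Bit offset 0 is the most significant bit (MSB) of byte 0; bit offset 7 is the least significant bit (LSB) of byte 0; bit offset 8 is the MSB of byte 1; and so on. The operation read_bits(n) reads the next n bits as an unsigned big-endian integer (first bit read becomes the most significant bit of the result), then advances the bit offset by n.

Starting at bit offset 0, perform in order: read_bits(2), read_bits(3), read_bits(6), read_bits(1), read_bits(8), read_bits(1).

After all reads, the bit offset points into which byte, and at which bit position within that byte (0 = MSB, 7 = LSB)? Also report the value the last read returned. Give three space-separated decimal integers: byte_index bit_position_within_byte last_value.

Read 1: bits[0:2] width=2 -> value=3 (bin 11); offset now 2 = byte 0 bit 2; 38 bits remain
Read 2: bits[2:5] width=3 -> value=7 (bin 111); offset now 5 = byte 0 bit 5; 35 bits remain
Read 3: bits[5:11] width=6 -> value=33 (bin 100001); offset now 11 = byte 1 bit 3; 29 bits remain
Read 4: bits[11:12] width=1 -> value=0 (bin 0); offset now 12 = byte 1 bit 4; 28 bits remain
Read 5: bits[12:20] width=8 -> value=8 (bin 00001000); offset now 20 = byte 2 bit 4; 20 bits remain
Read 6: bits[20:21] width=1 -> value=1 (bin 1); offset now 21 = byte 2 bit 5; 19 bits remain

Answer: 2 5 1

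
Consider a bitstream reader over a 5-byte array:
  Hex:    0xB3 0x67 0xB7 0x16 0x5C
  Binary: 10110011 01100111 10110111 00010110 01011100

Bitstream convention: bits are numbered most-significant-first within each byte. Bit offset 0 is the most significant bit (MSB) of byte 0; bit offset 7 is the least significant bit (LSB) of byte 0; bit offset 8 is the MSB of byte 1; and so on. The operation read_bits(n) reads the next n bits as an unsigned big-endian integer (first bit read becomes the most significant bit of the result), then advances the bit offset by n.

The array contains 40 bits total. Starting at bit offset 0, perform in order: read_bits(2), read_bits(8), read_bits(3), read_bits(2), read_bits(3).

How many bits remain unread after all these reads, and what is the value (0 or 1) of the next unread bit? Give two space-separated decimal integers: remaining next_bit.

Read 1: bits[0:2] width=2 -> value=2 (bin 10); offset now 2 = byte 0 bit 2; 38 bits remain
Read 2: bits[2:10] width=8 -> value=205 (bin 11001101); offset now 10 = byte 1 bit 2; 30 bits remain
Read 3: bits[10:13] width=3 -> value=4 (bin 100); offset now 13 = byte 1 bit 5; 27 bits remain
Read 4: bits[13:15] width=2 -> value=3 (bin 11); offset now 15 = byte 1 bit 7; 25 bits remain
Read 5: bits[15:18] width=3 -> value=6 (bin 110); offset now 18 = byte 2 bit 2; 22 bits remain

Answer: 22 1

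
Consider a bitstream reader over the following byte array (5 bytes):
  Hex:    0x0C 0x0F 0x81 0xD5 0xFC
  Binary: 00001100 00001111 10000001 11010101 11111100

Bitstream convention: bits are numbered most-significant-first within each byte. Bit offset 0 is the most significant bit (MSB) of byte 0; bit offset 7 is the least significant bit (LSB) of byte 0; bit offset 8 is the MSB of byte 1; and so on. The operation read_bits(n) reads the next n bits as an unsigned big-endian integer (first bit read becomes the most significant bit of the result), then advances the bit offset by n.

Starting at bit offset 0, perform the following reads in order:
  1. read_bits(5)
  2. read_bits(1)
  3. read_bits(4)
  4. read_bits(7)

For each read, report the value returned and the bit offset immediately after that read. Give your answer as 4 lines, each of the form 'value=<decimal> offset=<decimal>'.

Answer: value=1 offset=5
value=1 offset=6
value=0 offset=10
value=31 offset=17

Derivation:
Read 1: bits[0:5] width=5 -> value=1 (bin 00001); offset now 5 = byte 0 bit 5; 35 bits remain
Read 2: bits[5:6] width=1 -> value=1 (bin 1); offset now 6 = byte 0 bit 6; 34 bits remain
Read 3: bits[6:10] width=4 -> value=0 (bin 0000); offset now 10 = byte 1 bit 2; 30 bits remain
Read 4: bits[10:17] width=7 -> value=31 (bin 0011111); offset now 17 = byte 2 bit 1; 23 bits remain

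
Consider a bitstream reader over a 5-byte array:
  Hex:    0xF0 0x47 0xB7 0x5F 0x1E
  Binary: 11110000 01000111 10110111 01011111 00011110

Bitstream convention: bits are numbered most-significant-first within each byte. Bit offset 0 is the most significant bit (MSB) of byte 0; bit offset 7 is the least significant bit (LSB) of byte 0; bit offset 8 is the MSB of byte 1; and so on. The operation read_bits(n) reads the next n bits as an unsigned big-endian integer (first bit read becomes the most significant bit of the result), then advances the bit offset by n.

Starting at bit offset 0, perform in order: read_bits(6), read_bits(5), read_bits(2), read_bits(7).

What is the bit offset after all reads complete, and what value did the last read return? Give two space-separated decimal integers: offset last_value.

Answer: 20 123

Derivation:
Read 1: bits[0:6] width=6 -> value=60 (bin 111100); offset now 6 = byte 0 bit 6; 34 bits remain
Read 2: bits[6:11] width=5 -> value=2 (bin 00010); offset now 11 = byte 1 bit 3; 29 bits remain
Read 3: bits[11:13] width=2 -> value=0 (bin 00); offset now 13 = byte 1 bit 5; 27 bits remain
Read 4: bits[13:20] width=7 -> value=123 (bin 1111011); offset now 20 = byte 2 bit 4; 20 bits remain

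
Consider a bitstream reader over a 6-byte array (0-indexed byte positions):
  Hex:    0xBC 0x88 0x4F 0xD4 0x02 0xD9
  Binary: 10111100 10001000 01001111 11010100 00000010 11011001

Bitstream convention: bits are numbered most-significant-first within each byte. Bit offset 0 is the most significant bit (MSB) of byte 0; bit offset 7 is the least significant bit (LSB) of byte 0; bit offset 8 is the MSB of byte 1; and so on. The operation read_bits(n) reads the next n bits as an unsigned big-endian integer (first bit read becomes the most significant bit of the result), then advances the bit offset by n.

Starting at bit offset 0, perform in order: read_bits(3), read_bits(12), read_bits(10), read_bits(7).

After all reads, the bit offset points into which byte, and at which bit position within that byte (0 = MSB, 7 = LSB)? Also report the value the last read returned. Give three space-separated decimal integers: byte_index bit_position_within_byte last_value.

Answer: 4 0 84

Derivation:
Read 1: bits[0:3] width=3 -> value=5 (bin 101); offset now 3 = byte 0 bit 3; 45 bits remain
Read 2: bits[3:15] width=12 -> value=3652 (bin 111001000100); offset now 15 = byte 1 bit 7; 33 bits remain
Read 3: bits[15:25] width=10 -> value=159 (bin 0010011111); offset now 25 = byte 3 bit 1; 23 bits remain
Read 4: bits[25:32] width=7 -> value=84 (bin 1010100); offset now 32 = byte 4 bit 0; 16 bits remain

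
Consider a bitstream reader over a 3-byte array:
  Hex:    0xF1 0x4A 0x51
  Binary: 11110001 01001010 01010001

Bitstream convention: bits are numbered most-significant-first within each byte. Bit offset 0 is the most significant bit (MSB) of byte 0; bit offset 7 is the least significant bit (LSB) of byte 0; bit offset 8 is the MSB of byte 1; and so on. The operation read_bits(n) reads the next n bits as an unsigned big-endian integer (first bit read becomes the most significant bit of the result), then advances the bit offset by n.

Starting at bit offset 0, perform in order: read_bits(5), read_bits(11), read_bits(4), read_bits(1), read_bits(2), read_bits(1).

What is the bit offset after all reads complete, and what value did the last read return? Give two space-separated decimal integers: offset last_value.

Answer: 24 1

Derivation:
Read 1: bits[0:5] width=5 -> value=30 (bin 11110); offset now 5 = byte 0 bit 5; 19 bits remain
Read 2: bits[5:16] width=11 -> value=330 (bin 00101001010); offset now 16 = byte 2 bit 0; 8 bits remain
Read 3: bits[16:20] width=4 -> value=5 (bin 0101); offset now 20 = byte 2 bit 4; 4 bits remain
Read 4: bits[20:21] width=1 -> value=0 (bin 0); offset now 21 = byte 2 bit 5; 3 bits remain
Read 5: bits[21:23] width=2 -> value=0 (bin 00); offset now 23 = byte 2 bit 7; 1 bits remain
Read 6: bits[23:24] width=1 -> value=1 (bin 1); offset now 24 = byte 3 bit 0; 0 bits remain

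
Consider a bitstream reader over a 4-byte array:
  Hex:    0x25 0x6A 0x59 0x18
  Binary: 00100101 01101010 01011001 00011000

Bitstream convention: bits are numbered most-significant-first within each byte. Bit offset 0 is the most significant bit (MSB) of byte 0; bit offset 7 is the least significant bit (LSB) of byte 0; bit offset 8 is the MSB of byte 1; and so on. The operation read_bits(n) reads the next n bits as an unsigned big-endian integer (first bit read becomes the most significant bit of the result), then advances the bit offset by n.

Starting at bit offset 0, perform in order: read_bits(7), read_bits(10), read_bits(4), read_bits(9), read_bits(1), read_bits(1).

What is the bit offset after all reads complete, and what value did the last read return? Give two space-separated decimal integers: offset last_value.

Read 1: bits[0:7] width=7 -> value=18 (bin 0010010); offset now 7 = byte 0 bit 7; 25 bits remain
Read 2: bits[7:17] width=10 -> value=724 (bin 1011010100); offset now 17 = byte 2 bit 1; 15 bits remain
Read 3: bits[17:21] width=4 -> value=11 (bin 1011); offset now 21 = byte 2 bit 5; 11 bits remain
Read 4: bits[21:30] width=9 -> value=70 (bin 001000110); offset now 30 = byte 3 bit 6; 2 bits remain
Read 5: bits[30:31] width=1 -> value=0 (bin 0); offset now 31 = byte 3 bit 7; 1 bits remain
Read 6: bits[31:32] width=1 -> value=0 (bin 0); offset now 32 = byte 4 bit 0; 0 bits remain

Answer: 32 0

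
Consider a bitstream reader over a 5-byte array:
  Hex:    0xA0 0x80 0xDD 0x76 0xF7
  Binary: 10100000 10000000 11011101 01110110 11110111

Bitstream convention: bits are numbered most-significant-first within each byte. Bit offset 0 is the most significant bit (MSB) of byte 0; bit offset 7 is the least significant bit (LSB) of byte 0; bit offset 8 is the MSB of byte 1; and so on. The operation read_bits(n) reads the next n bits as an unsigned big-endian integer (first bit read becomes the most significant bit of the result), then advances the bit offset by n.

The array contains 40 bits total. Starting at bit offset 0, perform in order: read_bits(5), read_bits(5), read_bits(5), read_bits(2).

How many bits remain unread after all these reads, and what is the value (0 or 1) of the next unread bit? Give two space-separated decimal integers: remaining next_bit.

Read 1: bits[0:5] width=5 -> value=20 (bin 10100); offset now 5 = byte 0 bit 5; 35 bits remain
Read 2: bits[5:10] width=5 -> value=2 (bin 00010); offset now 10 = byte 1 bit 2; 30 bits remain
Read 3: bits[10:15] width=5 -> value=0 (bin 00000); offset now 15 = byte 1 bit 7; 25 bits remain
Read 4: bits[15:17] width=2 -> value=1 (bin 01); offset now 17 = byte 2 bit 1; 23 bits remain

Answer: 23 1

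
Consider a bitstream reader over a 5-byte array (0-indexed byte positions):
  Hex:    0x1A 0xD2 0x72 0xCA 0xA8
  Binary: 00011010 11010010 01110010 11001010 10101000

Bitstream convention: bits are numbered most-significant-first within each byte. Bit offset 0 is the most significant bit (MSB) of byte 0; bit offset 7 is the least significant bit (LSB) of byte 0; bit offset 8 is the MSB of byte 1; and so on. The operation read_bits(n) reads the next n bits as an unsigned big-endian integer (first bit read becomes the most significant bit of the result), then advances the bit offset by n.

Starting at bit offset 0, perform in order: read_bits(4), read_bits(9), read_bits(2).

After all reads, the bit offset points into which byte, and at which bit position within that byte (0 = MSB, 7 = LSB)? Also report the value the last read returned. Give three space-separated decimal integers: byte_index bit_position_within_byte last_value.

Answer: 1 7 1

Derivation:
Read 1: bits[0:4] width=4 -> value=1 (bin 0001); offset now 4 = byte 0 bit 4; 36 bits remain
Read 2: bits[4:13] width=9 -> value=346 (bin 101011010); offset now 13 = byte 1 bit 5; 27 bits remain
Read 3: bits[13:15] width=2 -> value=1 (bin 01); offset now 15 = byte 1 bit 7; 25 bits remain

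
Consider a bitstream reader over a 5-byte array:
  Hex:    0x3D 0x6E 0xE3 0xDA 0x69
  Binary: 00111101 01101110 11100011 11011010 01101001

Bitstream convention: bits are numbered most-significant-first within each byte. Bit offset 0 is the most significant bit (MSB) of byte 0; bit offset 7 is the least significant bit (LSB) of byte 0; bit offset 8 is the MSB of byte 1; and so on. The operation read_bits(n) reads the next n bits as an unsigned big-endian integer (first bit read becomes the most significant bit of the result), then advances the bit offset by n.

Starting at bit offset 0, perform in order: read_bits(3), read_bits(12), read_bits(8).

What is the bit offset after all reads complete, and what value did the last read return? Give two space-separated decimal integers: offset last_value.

Read 1: bits[0:3] width=3 -> value=1 (bin 001); offset now 3 = byte 0 bit 3; 37 bits remain
Read 2: bits[3:15] width=12 -> value=3767 (bin 111010110111); offset now 15 = byte 1 bit 7; 25 bits remain
Read 3: bits[15:23] width=8 -> value=113 (bin 01110001); offset now 23 = byte 2 bit 7; 17 bits remain

Answer: 23 113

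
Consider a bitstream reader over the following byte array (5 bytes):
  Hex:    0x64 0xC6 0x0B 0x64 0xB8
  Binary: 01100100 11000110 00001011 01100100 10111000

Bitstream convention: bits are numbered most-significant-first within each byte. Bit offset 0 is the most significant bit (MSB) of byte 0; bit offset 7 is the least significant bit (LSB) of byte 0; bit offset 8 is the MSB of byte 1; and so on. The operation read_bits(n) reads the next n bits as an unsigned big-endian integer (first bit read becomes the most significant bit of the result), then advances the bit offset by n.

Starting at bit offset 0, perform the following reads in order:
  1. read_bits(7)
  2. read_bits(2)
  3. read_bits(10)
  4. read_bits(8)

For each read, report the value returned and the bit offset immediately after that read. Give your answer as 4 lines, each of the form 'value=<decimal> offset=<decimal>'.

Answer: value=50 offset=7
value=1 offset=9
value=560 offset=19
value=91 offset=27

Derivation:
Read 1: bits[0:7] width=7 -> value=50 (bin 0110010); offset now 7 = byte 0 bit 7; 33 bits remain
Read 2: bits[7:9] width=2 -> value=1 (bin 01); offset now 9 = byte 1 bit 1; 31 bits remain
Read 3: bits[9:19] width=10 -> value=560 (bin 1000110000); offset now 19 = byte 2 bit 3; 21 bits remain
Read 4: bits[19:27] width=8 -> value=91 (bin 01011011); offset now 27 = byte 3 bit 3; 13 bits remain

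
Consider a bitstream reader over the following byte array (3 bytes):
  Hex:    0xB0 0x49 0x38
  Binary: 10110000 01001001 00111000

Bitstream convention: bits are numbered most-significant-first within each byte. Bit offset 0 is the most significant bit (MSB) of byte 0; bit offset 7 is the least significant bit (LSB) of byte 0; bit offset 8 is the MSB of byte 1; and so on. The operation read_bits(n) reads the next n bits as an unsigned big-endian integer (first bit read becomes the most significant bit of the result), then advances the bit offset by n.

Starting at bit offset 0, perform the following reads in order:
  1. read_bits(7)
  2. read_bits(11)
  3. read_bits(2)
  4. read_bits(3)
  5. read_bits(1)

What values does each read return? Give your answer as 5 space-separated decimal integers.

Read 1: bits[0:7] width=7 -> value=88 (bin 1011000); offset now 7 = byte 0 bit 7; 17 bits remain
Read 2: bits[7:18] width=11 -> value=292 (bin 00100100100); offset now 18 = byte 2 bit 2; 6 bits remain
Read 3: bits[18:20] width=2 -> value=3 (bin 11); offset now 20 = byte 2 bit 4; 4 bits remain
Read 4: bits[20:23] width=3 -> value=4 (bin 100); offset now 23 = byte 2 bit 7; 1 bits remain
Read 5: bits[23:24] width=1 -> value=0 (bin 0); offset now 24 = byte 3 bit 0; 0 bits remain

Answer: 88 292 3 4 0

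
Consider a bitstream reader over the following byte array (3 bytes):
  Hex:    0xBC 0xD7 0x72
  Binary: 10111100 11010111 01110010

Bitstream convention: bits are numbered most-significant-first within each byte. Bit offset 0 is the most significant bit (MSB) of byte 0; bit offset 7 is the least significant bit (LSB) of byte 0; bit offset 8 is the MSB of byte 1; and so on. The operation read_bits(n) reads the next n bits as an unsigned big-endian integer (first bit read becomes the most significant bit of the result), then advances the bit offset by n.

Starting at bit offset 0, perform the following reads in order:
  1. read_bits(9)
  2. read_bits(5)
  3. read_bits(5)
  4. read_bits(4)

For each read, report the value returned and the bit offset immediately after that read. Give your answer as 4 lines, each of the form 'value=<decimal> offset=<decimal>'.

Answer: value=377 offset=9
value=21 offset=14
value=27 offset=19
value=9 offset=23

Derivation:
Read 1: bits[0:9] width=9 -> value=377 (bin 101111001); offset now 9 = byte 1 bit 1; 15 bits remain
Read 2: bits[9:14] width=5 -> value=21 (bin 10101); offset now 14 = byte 1 bit 6; 10 bits remain
Read 3: bits[14:19] width=5 -> value=27 (bin 11011); offset now 19 = byte 2 bit 3; 5 bits remain
Read 4: bits[19:23] width=4 -> value=9 (bin 1001); offset now 23 = byte 2 bit 7; 1 bits remain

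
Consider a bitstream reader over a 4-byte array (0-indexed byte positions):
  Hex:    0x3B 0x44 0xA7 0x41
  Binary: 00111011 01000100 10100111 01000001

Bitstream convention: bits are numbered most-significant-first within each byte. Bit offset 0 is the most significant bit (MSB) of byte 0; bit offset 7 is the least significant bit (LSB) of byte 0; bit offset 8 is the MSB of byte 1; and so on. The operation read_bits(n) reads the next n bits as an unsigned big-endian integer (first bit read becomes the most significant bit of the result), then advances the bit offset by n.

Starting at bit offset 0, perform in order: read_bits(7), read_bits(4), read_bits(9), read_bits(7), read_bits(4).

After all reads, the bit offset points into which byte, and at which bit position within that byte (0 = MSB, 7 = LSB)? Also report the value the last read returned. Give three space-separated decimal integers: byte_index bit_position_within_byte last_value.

Read 1: bits[0:7] width=7 -> value=29 (bin 0011101); offset now 7 = byte 0 bit 7; 25 bits remain
Read 2: bits[7:11] width=4 -> value=10 (bin 1010); offset now 11 = byte 1 bit 3; 21 bits remain
Read 3: bits[11:20] width=9 -> value=74 (bin 001001010); offset now 20 = byte 2 bit 4; 12 bits remain
Read 4: bits[20:27] width=7 -> value=58 (bin 0111010); offset now 27 = byte 3 bit 3; 5 bits remain
Read 5: bits[27:31] width=4 -> value=0 (bin 0000); offset now 31 = byte 3 bit 7; 1 bits remain

Answer: 3 7 0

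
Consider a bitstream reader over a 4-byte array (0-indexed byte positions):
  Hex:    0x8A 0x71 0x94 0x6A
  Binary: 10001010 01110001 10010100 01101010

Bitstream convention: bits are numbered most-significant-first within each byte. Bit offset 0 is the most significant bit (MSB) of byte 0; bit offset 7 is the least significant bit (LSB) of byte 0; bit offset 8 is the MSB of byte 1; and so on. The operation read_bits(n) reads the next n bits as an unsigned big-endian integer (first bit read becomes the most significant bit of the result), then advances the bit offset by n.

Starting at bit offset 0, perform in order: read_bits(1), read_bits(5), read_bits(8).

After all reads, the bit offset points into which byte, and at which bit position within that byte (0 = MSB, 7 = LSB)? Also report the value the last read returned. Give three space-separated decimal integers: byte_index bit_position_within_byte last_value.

Answer: 1 6 156

Derivation:
Read 1: bits[0:1] width=1 -> value=1 (bin 1); offset now 1 = byte 0 bit 1; 31 bits remain
Read 2: bits[1:6] width=5 -> value=2 (bin 00010); offset now 6 = byte 0 bit 6; 26 bits remain
Read 3: bits[6:14] width=8 -> value=156 (bin 10011100); offset now 14 = byte 1 bit 6; 18 bits remain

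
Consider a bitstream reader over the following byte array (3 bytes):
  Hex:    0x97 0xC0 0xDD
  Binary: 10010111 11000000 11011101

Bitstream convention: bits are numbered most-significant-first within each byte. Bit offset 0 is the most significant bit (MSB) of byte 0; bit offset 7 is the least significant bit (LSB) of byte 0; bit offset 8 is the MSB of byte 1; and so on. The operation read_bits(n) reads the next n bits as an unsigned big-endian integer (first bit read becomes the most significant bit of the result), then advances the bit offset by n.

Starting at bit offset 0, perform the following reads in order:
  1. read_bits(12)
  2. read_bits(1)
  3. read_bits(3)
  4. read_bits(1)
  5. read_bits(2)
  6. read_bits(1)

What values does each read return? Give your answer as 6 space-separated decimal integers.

Read 1: bits[0:12] width=12 -> value=2428 (bin 100101111100); offset now 12 = byte 1 bit 4; 12 bits remain
Read 2: bits[12:13] width=1 -> value=0 (bin 0); offset now 13 = byte 1 bit 5; 11 bits remain
Read 3: bits[13:16] width=3 -> value=0 (bin 000); offset now 16 = byte 2 bit 0; 8 bits remain
Read 4: bits[16:17] width=1 -> value=1 (bin 1); offset now 17 = byte 2 bit 1; 7 bits remain
Read 5: bits[17:19] width=2 -> value=2 (bin 10); offset now 19 = byte 2 bit 3; 5 bits remain
Read 6: bits[19:20] width=1 -> value=1 (bin 1); offset now 20 = byte 2 bit 4; 4 bits remain

Answer: 2428 0 0 1 2 1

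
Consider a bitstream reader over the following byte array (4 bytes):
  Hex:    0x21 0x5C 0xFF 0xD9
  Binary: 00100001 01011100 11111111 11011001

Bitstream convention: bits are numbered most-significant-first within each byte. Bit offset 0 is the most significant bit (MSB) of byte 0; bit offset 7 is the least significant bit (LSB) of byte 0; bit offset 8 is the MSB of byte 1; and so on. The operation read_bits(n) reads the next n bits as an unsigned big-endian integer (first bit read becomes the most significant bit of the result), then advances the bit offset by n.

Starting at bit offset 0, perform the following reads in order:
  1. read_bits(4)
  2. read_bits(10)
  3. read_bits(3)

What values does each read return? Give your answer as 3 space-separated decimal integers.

Answer: 2 87 1

Derivation:
Read 1: bits[0:4] width=4 -> value=2 (bin 0010); offset now 4 = byte 0 bit 4; 28 bits remain
Read 2: bits[4:14] width=10 -> value=87 (bin 0001010111); offset now 14 = byte 1 bit 6; 18 bits remain
Read 3: bits[14:17] width=3 -> value=1 (bin 001); offset now 17 = byte 2 bit 1; 15 bits remain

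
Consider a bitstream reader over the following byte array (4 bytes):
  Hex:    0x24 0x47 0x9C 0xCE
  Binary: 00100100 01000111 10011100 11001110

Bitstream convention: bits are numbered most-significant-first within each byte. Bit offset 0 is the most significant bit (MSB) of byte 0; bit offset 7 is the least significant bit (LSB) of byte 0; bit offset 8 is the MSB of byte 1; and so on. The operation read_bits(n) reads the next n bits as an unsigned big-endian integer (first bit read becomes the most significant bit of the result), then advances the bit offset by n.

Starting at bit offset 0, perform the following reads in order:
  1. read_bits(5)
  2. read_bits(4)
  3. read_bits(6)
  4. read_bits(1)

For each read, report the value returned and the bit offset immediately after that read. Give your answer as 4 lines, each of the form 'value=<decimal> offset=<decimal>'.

Answer: value=4 offset=5
value=8 offset=9
value=35 offset=15
value=1 offset=16

Derivation:
Read 1: bits[0:5] width=5 -> value=4 (bin 00100); offset now 5 = byte 0 bit 5; 27 bits remain
Read 2: bits[5:9] width=4 -> value=8 (bin 1000); offset now 9 = byte 1 bit 1; 23 bits remain
Read 3: bits[9:15] width=6 -> value=35 (bin 100011); offset now 15 = byte 1 bit 7; 17 bits remain
Read 4: bits[15:16] width=1 -> value=1 (bin 1); offset now 16 = byte 2 bit 0; 16 bits remain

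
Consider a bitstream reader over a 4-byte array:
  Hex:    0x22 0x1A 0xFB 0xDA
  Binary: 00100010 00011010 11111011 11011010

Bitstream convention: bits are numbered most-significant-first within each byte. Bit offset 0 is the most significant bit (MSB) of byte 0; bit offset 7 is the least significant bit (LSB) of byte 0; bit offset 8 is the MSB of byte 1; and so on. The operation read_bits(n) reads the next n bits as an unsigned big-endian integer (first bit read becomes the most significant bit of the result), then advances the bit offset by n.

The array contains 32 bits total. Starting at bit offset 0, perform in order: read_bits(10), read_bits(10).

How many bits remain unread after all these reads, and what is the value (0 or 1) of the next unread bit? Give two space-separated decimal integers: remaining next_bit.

Answer: 12 1

Derivation:
Read 1: bits[0:10] width=10 -> value=136 (bin 0010001000); offset now 10 = byte 1 bit 2; 22 bits remain
Read 2: bits[10:20] width=10 -> value=431 (bin 0110101111); offset now 20 = byte 2 bit 4; 12 bits remain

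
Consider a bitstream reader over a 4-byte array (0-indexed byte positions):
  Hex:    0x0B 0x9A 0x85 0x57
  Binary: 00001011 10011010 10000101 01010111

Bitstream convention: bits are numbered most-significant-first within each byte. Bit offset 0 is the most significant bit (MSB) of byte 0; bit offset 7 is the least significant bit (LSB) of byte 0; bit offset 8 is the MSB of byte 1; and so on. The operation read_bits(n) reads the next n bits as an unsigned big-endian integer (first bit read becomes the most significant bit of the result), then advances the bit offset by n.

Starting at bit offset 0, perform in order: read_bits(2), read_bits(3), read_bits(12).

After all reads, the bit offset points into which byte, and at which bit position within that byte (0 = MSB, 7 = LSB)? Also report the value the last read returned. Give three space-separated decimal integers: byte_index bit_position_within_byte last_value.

Answer: 2 1 1845

Derivation:
Read 1: bits[0:2] width=2 -> value=0 (bin 00); offset now 2 = byte 0 bit 2; 30 bits remain
Read 2: bits[2:5] width=3 -> value=1 (bin 001); offset now 5 = byte 0 bit 5; 27 bits remain
Read 3: bits[5:17] width=12 -> value=1845 (bin 011100110101); offset now 17 = byte 2 bit 1; 15 bits remain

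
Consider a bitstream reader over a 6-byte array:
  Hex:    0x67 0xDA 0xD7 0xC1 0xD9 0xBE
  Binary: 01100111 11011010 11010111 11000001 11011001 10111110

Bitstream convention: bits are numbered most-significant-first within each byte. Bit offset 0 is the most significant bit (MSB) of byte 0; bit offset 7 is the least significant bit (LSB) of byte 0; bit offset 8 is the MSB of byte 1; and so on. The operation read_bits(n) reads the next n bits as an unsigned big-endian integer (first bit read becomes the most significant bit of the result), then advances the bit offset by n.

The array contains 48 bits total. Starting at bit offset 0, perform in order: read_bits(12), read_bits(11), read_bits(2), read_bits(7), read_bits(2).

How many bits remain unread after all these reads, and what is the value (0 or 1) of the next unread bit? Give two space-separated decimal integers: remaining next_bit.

Read 1: bits[0:12] width=12 -> value=1661 (bin 011001111101); offset now 12 = byte 1 bit 4; 36 bits remain
Read 2: bits[12:23] width=11 -> value=1387 (bin 10101101011); offset now 23 = byte 2 bit 7; 25 bits remain
Read 3: bits[23:25] width=2 -> value=3 (bin 11); offset now 25 = byte 3 bit 1; 23 bits remain
Read 4: bits[25:32] width=7 -> value=65 (bin 1000001); offset now 32 = byte 4 bit 0; 16 bits remain
Read 5: bits[32:34] width=2 -> value=3 (bin 11); offset now 34 = byte 4 bit 2; 14 bits remain

Answer: 14 0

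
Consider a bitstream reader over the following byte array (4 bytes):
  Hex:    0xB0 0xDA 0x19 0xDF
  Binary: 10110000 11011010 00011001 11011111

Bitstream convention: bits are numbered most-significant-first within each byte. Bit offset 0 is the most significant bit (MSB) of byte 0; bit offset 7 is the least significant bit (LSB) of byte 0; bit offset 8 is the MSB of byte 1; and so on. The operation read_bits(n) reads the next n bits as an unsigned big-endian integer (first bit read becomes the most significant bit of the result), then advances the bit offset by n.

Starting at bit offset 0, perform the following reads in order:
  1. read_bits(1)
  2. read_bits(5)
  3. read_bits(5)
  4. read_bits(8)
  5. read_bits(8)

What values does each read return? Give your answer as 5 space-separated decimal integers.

Answer: 1 12 6 208 206

Derivation:
Read 1: bits[0:1] width=1 -> value=1 (bin 1); offset now 1 = byte 0 bit 1; 31 bits remain
Read 2: bits[1:6] width=5 -> value=12 (bin 01100); offset now 6 = byte 0 bit 6; 26 bits remain
Read 3: bits[6:11] width=5 -> value=6 (bin 00110); offset now 11 = byte 1 bit 3; 21 bits remain
Read 4: bits[11:19] width=8 -> value=208 (bin 11010000); offset now 19 = byte 2 bit 3; 13 bits remain
Read 5: bits[19:27] width=8 -> value=206 (bin 11001110); offset now 27 = byte 3 bit 3; 5 bits remain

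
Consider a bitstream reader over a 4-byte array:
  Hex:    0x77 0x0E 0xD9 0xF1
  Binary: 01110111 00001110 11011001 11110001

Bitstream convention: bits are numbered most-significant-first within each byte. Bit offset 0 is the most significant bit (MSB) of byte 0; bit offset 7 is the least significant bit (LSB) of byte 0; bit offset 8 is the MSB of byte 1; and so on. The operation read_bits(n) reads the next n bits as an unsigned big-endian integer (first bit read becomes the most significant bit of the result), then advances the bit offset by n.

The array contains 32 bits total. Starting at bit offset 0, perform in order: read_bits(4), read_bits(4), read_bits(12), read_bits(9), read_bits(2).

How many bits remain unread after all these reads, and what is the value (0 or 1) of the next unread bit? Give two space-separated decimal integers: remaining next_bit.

Answer: 1 1

Derivation:
Read 1: bits[0:4] width=4 -> value=7 (bin 0111); offset now 4 = byte 0 bit 4; 28 bits remain
Read 2: bits[4:8] width=4 -> value=7 (bin 0111); offset now 8 = byte 1 bit 0; 24 bits remain
Read 3: bits[8:20] width=12 -> value=237 (bin 000011101101); offset now 20 = byte 2 bit 4; 12 bits remain
Read 4: bits[20:29] width=9 -> value=318 (bin 100111110); offset now 29 = byte 3 bit 5; 3 bits remain
Read 5: bits[29:31] width=2 -> value=0 (bin 00); offset now 31 = byte 3 bit 7; 1 bits remain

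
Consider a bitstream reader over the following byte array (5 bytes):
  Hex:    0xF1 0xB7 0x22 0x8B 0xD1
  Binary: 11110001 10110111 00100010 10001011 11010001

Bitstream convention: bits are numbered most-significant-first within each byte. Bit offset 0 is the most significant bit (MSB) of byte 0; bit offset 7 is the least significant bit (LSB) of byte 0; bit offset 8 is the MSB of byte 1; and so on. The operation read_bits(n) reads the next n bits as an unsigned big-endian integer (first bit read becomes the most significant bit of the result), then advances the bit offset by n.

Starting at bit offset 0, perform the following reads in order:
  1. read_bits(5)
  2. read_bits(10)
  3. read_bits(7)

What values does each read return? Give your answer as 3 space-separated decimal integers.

Answer: 30 219 72

Derivation:
Read 1: bits[0:5] width=5 -> value=30 (bin 11110); offset now 5 = byte 0 bit 5; 35 bits remain
Read 2: bits[5:15] width=10 -> value=219 (bin 0011011011); offset now 15 = byte 1 bit 7; 25 bits remain
Read 3: bits[15:22] width=7 -> value=72 (bin 1001000); offset now 22 = byte 2 bit 6; 18 bits remain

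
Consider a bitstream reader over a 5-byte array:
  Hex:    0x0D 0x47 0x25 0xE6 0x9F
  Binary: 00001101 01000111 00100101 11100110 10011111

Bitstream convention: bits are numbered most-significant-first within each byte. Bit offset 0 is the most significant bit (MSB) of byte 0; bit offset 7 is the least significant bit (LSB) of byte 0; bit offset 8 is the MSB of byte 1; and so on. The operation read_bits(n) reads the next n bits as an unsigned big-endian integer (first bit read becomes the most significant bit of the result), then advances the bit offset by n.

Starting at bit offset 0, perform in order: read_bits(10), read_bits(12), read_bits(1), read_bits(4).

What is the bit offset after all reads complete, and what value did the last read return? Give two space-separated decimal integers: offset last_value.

Answer: 27 15

Derivation:
Read 1: bits[0:10] width=10 -> value=53 (bin 0000110101); offset now 10 = byte 1 bit 2; 30 bits remain
Read 2: bits[10:22] width=12 -> value=457 (bin 000111001001); offset now 22 = byte 2 bit 6; 18 bits remain
Read 3: bits[22:23] width=1 -> value=0 (bin 0); offset now 23 = byte 2 bit 7; 17 bits remain
Read 4: bits[23:27] width=4 -> value=15 (bin 1111); offset now 27 = byte 3 bit 3; 13 bits remain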